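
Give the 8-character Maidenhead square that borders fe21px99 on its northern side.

FE22pa90

Latitude extended square 9; +1 → 10, wraps to 0, carry into subsquare.
Latitude subsquare x = 23; +1 → 24, wraps to 0 = a, carry into square.
Latitude square 1; +1 → 2.
The longitude characters are unchanged.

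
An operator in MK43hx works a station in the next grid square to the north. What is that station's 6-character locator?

MK44ha

Latitude subsquare x = 23; +1 → 24, wraps to 0 = a, carry into square.
Latitude square 3; +1 → 4.
The longitude characters are unchanged.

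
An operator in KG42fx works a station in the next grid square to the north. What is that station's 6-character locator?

KG43fa

Latitude subsquare x = 23; +1 → 24, wraps to 0 = a, carry into square.
Latitude square 2; +1 → 3.
The longitude characters are unchanged.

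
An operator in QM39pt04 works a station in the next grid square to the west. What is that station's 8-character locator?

QM39ot94

Longitude extended square 0; −1 → -1, wraps to 9, carry into subsquare.
Longitude subsquare p = 15; −1 → 14 = o.
The latitude characters are unchanged.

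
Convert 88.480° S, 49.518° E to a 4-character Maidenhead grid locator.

LA41

Shift to the Maidenhead origin (180°W, 90°S): lon 229.52, lat 1.52.
Field (20°×10°, letters A–R): lon ⌊229.52/20⌋ = 11 → L; lat ⌊1.52/10⌋ = 0 → A.
Square (2°×1°, digits 0–9): lon ⌊9.52/2⌋ = 4; lat ⌊1.52/1⌋ = 1.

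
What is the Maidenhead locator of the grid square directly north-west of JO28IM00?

JO28hm91

Longitude extended square 0; −1 → -1, wraps to 9, carry into subsquare.
Longitude subsquare i = 8; −1 → 7 = h.
Latitude extended square 0; +1 → 1.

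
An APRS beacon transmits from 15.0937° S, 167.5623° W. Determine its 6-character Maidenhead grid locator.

AH64fv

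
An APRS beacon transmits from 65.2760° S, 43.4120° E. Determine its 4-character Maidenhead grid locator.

Add 180° to longitude and 90° to latitude: 223.41, 24.72.
Field (20°×10°, letters A–R): lon ⌊223.41/20⌋ = 11 → L; lat ⌊24.72/10⌋ = 2 → C.
Square (2°×1°, digits 0–9): lon ⌊3.41/2⌋ = 1; lat ⌊4.72/1⌋ = 4.

LC14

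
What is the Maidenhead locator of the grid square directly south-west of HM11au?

HM01xt

Longitude subsquare a = 0; −1 → -1, wraps to 23 = x, carry into square.
Longitude square 1; −1 → 0.
Latitude subsquare u = 20; −1 → 19 = t.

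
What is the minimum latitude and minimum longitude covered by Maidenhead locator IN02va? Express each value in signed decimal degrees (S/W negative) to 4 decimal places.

42.0000, -18.2500

Field I=8, N=13: +8·20° lon, +13·10° lat → SW at lon -20°, lat 40°.
Square 0, 2: +0·2° lon, +2·1° lat → SW at lon -20°, lat 42°.
Subsquare v=21, a=0: +21·0.0833333° lon, +0·0.0416667° lat → SW at lon -18.25°, lat 42°.
latitude 42.0000, longitude -18.2500.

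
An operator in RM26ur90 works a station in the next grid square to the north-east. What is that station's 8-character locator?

RM26vr01

Longitude extended square 9; +1 → 10, wraps to 0, carry into subsquare.
Longitude subsquare u = 20; +1 → 21 = v.
Latitude extended square 0; +1 → 1.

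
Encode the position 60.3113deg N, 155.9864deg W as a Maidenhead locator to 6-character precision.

BP20ah

Shift to the Maidenhead origin (180°W, 90°S): lon 24.0136, lat 150.3113.
Field: 24.0136/20 → 1 → B, 150.3113/10 → 15 → P; chars BP.
Square: 4.0136/2 → 2, 0.3113/1 → 0; chars 20.
Subsquare: 0.0136/0.0833333 → 0 → a, 0.3113/0.0416667 → 7 → h; chars ah.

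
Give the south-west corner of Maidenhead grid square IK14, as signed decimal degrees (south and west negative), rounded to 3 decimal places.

Field I=8, K=10: +8·20° lon, +10·10° lat → SW at lon -20°, lat 10°.
Square 1, 4: +1·2° lon, +4·1° lat → SW at lon -18°, lat 14°.
latitude 14.000, longitude -18.000.

14.000, -18.000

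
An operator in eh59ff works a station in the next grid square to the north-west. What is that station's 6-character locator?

Longitude subsquare f = 5; −1 → 4 = e.
Latitude subsquare f = 5; +1 → 6 = g.

EH59eg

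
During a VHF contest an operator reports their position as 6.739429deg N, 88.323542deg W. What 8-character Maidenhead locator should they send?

Shift to the Maidenhead origin (180°W, 90°S): lon 91.67646, lat 96.73943.
Field: lon ⌊91.67646/20⌋ = 4 → E; lat ⌊96.73943/10⌋ = 9 → J.
Square: lon ⌊11.67646/2⌋ = 5; lat ⌊6.73943/1⌋ = 6.
Subsquare: lon ⌊1.67646/0.0833333⌋ = 20 → u; lat ⌊0.73943/0.0416667⌋ = 17 → r.
Extended square: lon ⌊0.00979/0.00833333⌋ = 1; lat ⌊0.03110/0.00416667⌋ = 7.

EJ56ur17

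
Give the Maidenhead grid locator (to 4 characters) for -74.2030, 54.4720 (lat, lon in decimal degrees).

LB75

Offset from 180°W / 90°S: lon 234.47°, lat 15.80°.
Field: 234.47/20 → 11 → L, 15.80/10 → 1 → B; chars LB.
Square: 14.47/2 → 7, 5.80/1 → 5; chars 75.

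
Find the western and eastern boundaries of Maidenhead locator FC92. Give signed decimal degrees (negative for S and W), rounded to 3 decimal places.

-62.000, -60.000

Field F=5, C=2: +5·20° lon, +2·10° lat → SW at lon -80°, lat -70°.
Square 9, 2: +9·2° lon, +2·1° lat → SW at lon -62°, lat -68°.
Cell spans 2° lon × 1° lat.
west -62.000, east -60.000.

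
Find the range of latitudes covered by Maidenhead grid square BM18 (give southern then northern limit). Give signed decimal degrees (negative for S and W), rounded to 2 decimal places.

Field B=1, M=12: +1·20° lon, +12·10° lat → SW at lon -160°, lat 30°.
Square 1, 8: +1·2° lon, +8·1° lat → SW at lon -158°, lat 38°.
Cell spans 2° lon × 1° lat.
south 38.00, north 39.00.

38.00, 39.00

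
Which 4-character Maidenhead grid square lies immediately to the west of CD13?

CD03

Longitude square 1; −1 → 0.
The latitude characters are unchanged.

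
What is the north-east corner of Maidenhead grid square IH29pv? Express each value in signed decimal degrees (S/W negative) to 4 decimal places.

Field I=8, H=7: +8·20° lon, +7·10° lat → SW at lon -20°, lat -20°.
Square 2, 9: +2·2° lon, +9·1° lat → SW at lon -16°, lat -11°.
Subsquare p=15, v=21: +15·0.0833333° lon, +21·0.0416667° lat → SW at lon -14.75°, lat -10.125°.
Cell spans 0.0833333° lon × 0.0416667° lat. NE corner is SW corner plus one full cell.
latitude -10.0833, longitude -14.6667.

-10.0833, -14.6667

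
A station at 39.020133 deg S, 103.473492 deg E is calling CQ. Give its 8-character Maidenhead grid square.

Add 180° to longitude and 90° to latitude: 283.47349, 50.97987.
Field: 283.47349/20 → 14 → O, 50.97987/10 → 5 → F; chars OF.
Square: 3.47349/2 → 1, 0.97987/1 → 0; chars 10.
Subsquare: 1.47349/0.0833333 → 17 → r, 0.97987/0.0416667 → 23 → x; chars rx.
Extended square: 0.05683/0.00833333 → 6, 0.02153/0.00416667 → 5; chars 65.

OF10rx65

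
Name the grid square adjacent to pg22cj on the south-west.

PG22bi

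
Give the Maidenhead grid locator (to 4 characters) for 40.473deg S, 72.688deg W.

Add 180° to longitude and 90° to latitude: 107.31, 49.53.
Field (20°×10°, letters A–R): lon ⌊107.31/20⌋ = 5 → F; lat ⌊49.53/10⌋ = 4 → E.
Square (2°×1°, digits 0–9): lon ⌊7.31/2⌋ = 3; lat ⌊9.53/1⌋ = 9.

FE39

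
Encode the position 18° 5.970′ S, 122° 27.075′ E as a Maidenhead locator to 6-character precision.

PH11fv

Offset from 180°W / 90°S: lon 302.4513°, lat 71.9005°.
Field (20°×10°, letters A–R): lon ⌊302.4513/20⌋ = 15 → P; lat ⌊71.9005/10⌋ = 7 → H.
Square (2°×1°, digits 0–9): lon ⌊2.4513/2⌋ = 1; lat ⌊1.9005/1⌋ = 1.
Subsquare (5′×2.5′, letters a–x): lon ⌊0.4513/0.0833333⌋ = 5 → f; lat ⌊0.9005/0.0416667⌋ = 21 → v.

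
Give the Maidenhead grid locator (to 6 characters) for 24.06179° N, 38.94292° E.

KL94lb

Shift to the Maidenhead origin (180°W, 90°S): lon 218.9429, lat 114.0618.
Field: lon ⌊218.9429/20⌋ = 10 → K; lat ⌊114.0618/10⌋ = 11 → L.
Square: lon ⌊18.9429/2⌋ = 9; lat ⌊4.0618/1⌋ = 4.
Subsquare: lon ⌊0.9429/0.0833333⌋ = 11 → l; lat ⌊0.0618/0.0416667⌋ = 1 → b.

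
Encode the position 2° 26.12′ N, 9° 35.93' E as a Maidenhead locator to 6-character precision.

JJ42tk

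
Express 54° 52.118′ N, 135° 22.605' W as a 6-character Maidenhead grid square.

CO24hu

Offset from 180°W / 90°S: lon 44.6233°, lat 144.8686°.
Field: lon ⌊44.6233/20⌋ = 2 → C; lat ⌊144.8686/10⌋ = 14 → O.
Square: lon ⌊4.6233/2⌋ = 2; lat ⌊4.8686/1⌋ = 4.
Subsquare: lon ⌊0.6233/0.0833333⌋ = 7 → h; lat ⌊0.8686/0.0416667⌋ = 20 → u.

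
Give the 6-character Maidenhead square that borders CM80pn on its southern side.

Latitude subsquare n = 13; −1 → 12 = m.
The longitude characters are unchanged.

CM80pm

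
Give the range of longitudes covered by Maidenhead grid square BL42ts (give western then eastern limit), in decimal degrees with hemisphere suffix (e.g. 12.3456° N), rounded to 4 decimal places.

150.4167° W, 150.3333° W

Field B=1, L=11: +1·20° lon, +11·10° lat → SW at lon -160°, lat 20°.
Square 4, 2: +4·2° lon, +2·1° lat → SW at lon -152°, lat 22°.
Subsquare t=19, s=18: +19·0.0833333° lon, +18·0.0416667° lat → SW at lon -150.417°, lat 22.75°.
Cell spans 0.0833333° lon × 0.0416667° lat.
west 150.4167° W, east 150.3333° W.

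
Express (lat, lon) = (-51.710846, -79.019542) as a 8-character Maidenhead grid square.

FD08lg79

Shift to the Maidenhead origin (180°W, 90°S): lon 100.98046, lat 38.28915.
Field: 100.98046/20 → 5 → F, 38.28915/10 → 3 → D; chars FD.
Square: 0.98046/2 → 0, 8.28915/1 → 8; chars 08.
Subsquare: 0.98046/0.0833333 → 11 → l, 0.28915/0.0416667 → 6 → g; chars lg.
Extended square: 0.06379/0.00833333 → 7, 0.03915/0.00416667 → 9; chars 79.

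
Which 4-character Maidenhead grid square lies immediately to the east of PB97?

QB07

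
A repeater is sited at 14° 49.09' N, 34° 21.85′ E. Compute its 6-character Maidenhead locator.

KK74et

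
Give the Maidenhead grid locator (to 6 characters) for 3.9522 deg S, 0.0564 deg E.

JI06ab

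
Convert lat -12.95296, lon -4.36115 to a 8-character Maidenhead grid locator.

IH77tb61

Offset from 180°W / 90°S: lon 175.63885°, lat 77.04704°.
Field: 175.63885/20 → 8 → I, 77.04704/10 → 7 → H; chars IH.
Square: 15.63885/2 → 7, 7.04704/1 → 7; chars 77.
Subsquare: 1.63885/0.0833333 → 19 → t, 0.04704/0.0416667 → 1 → b; chars tb.
Extended square: 0.05552/0.00833333 → 6, 0.00537/0.00416667 → 1; chars 61.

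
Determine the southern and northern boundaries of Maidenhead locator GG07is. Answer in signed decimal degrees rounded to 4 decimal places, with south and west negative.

-22.2500, -22.2083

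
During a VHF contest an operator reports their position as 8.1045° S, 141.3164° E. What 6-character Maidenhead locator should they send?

QI01pv

Offset from 180°W / 90°S: lon 321.3164°, lat 81.8955°.
Field: 321.3164/20 → 16 → Q, 81.8955/10 → 8 → I; chars QI.
Square: 1.3164/2 → 0, 1.8955/1 → 1; chars 01.
Subsquare: 1.3164/0.0833333 → 15 → p, 0.8955/0.0416667 → 21 → v; chars pv.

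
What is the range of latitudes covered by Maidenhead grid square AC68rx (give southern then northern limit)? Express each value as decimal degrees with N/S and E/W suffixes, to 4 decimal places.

Field A=0, C=2: +0·20° lon, +2·10° lat → SW at lon -180°, lat -70°.
Square 6, 8: +6·2° lon, +8·1° lat → SW at lon -168°, lat -62°.
Subsquare r=17, x=23: +17·0.0833333° lon, +23·0.0416667° lat → SW at lon -166.583°, lat -61.0417°.
Cell spans 0.0833333° lon × 0.0416667° lat.
south 61.0417° S, north 61.0000° S.

61.0417° S, 61.0000° S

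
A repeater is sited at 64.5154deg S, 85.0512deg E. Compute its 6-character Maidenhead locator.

NC25ml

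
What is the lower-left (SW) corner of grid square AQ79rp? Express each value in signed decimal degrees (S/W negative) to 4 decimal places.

79.6250, -164.5833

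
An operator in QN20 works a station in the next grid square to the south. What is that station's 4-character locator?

QM29

Latitude square 0; −1 → -1, wraps to 9, carry into field.
Latitude field N = 13; −1 → 12 = M.
The longitude characters are unchanged.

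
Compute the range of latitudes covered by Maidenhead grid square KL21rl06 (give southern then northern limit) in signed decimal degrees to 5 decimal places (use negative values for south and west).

Field K=10, L=11: +10·20° lon, +11·10° lat → SW at lon 20°, lat 20°.
Square 2, 1: +2·2° lon, +1·1° lat → SW at lon 24°, lat 21°.
Subsquare r=17, l=11: +17·0.0833333° lon, +11·0.0416667° lat → SW at lon 25.4167°, lat 21.4583°.
Extended square 0, 6: +0·0.00833333° lon, +6·0.00416667° lat → SW at lon 25.4167°, lat 21.4833°.
Cell spans 0.00833333° lon × 0.00416667° lat.
south 21.48333, north 21.48750.

21.48333, 21.48750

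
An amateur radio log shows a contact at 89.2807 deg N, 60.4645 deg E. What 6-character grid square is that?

Add 180° to longitude and 90° to latitude: 240.4645, 179.2807.
Field (20°×10°, letters A–R): lon ⌊240.4645/20⌋ = 12 → M; lat ⌊179.2807/10⌋ = 17 → R.
Square (2°×1°, digits 0–9): lon ⌊0.4645/2⌋ = 0; lat ⌊9.2807/1⌋ = 9.
Subsquare (5′×2.5′, letters a–x): lon ⌊0.4645/0.0833333⌋ = 5 → f; lat ⌊0.2807/0.0416667⌋ = 6 → g.

MR09fg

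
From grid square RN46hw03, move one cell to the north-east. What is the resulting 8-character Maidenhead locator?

Longitude extended square 0; +1 → 1.
Latitude extended square 3; +1 → 4.

RN46hw14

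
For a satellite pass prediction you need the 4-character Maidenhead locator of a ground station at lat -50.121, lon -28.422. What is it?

HD59

Add 180° to longitude and 90° to latitude: 151.58, 39.88.
Field: lon ⌊151.58/20⌋ = 7 → H; lat ⌊39.88/10⌋ = 3 → D.
Square: lon ⌊11.58/2⌋ = 5; lat ⌊9.88/1⌋ = 9.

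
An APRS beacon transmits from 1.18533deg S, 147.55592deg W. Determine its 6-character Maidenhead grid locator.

BI68ft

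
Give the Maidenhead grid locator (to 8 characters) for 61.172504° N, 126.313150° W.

Shift to the Maidenhead origin (180°W, 90°S): lon 53.68685, lat 151.17250.
Field (20°×10°, letters A–R): 53.68685/20 → 2 → C, 151.17250/10 → 15 → P; chars CP.
Square (2°×1°, digits 0–9): 13.68685/2 → 6, 1.17250/1 → 1; chars 61.
Subsquare (5′×2.5′, letters a–x): 1.68685/0.0833333 → 20 → u, 0.17250/0.0416667 → 4 → e; chars ue.
Extended square (30″×15″, digits 0–9): 0.02018/0.00833333 → 2, 0.00584/0.00416667 → 1; chars 21.

CP61ue21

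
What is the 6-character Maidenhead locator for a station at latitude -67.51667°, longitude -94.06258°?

Add 180° to longitude and 90° to latitude: 85.9374, 22.4833.
Field: 85.9374/20 → 4 → E, 22.4833/10 → 2 → C; chars EC.
Square: 5.9374/2 → 2, 2.4833/1 → 2; chars 22.
Subsquare: 1.9374/0.0833333 → 23 → x, 0.4833/0.0416667 → 11 → l; chars xl.

EC22xl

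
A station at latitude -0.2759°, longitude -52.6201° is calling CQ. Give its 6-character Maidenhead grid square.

GI39qr

Shift to the Maidenhead origin (180°W, 90°S): lon 127.3799, lat 89.7241.
Field (20°×10°, letters A–R): 127.3799/20 → 6 → G, 89.7241/10 → 8 → I; chars GI.
Square (2°×1°, digits 0–9): 7.3799/2 → 3, 9.7241/1 → 9; chars 39.
Subsquare (5′×2.5′, letters a–x): 1.3799/0.0833333 → 16 → q, 0.7241/0.0416667 → 17 → r; chars qr.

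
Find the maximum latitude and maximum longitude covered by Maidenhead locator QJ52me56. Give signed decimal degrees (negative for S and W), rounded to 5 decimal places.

2.19583, 151.05000

Field Q=16, J=9: +16·20° lon, +9·10° lat → SW at lon 140°, lat 0°.
Square 5, 2: +5·2° lon, +2·1° lat → SW at lon 150°, lat 2°.
Subsquare m=12, e=4: +12·0.0833333° lon, +4·0.0416667° lat → SW at lon 151°, lat 2.16667°.
Extended square 5, 6: +5·0.00833333° lon, +6·0.00416667° lat → SW at lon 151.042°, lat 2.19167°.
Cell spans 0.00833333° lon × 0.00416667° lat. NE corner is SW corner plus one full cell.
latitude 2.19583, longitude 151.05000.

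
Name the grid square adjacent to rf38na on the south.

Latitude subsquare a = 0; −1 → -1, wraps to 23 = x, carry into square.
Latitude square 8; −1 → 7.
The longitude characters are unchanged.

RF37nx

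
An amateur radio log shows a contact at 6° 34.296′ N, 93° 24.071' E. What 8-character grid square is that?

NJ66qn87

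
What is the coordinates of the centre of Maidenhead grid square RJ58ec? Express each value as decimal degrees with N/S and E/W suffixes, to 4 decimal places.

8.1042° N, 170.3750° E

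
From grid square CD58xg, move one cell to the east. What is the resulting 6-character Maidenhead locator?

CD68ag

Longitude subsquare x = 23; +1 → 24, wraps to 0 = a, carry into square.
Longitude square 5; +1 → 6.
The latitude characters are unchanged.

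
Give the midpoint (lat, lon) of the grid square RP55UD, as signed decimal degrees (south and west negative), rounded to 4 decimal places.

Field R=17, P=15: +17·20° lon, +15·10° lat → SW at lon 160°, lat 60°.
Square 5, 5: +5·2° lon, +5·1° lat → SW at lon 170°, lat 65°.
Subsquare u=20, d=3: +20·0.0833333° lon, +3·0.0416667° lat → SW at lon 171.667°, lat 65.125°.
Cell spans 0.0833333° lon × 0.0416667° lat. Centre is SW corner plus half of each.
latitude 65.1458, longitude 171.7083.

65.1458, 171.7083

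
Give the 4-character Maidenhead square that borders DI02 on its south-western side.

Longitude square 0; −1 → -1, wraps to 9, carry into field.
Longitude field D = 3; −1 → 2 = C.
Latitude square 2; −1 → 1.

CI91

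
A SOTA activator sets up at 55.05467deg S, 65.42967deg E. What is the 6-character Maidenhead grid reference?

MD24rw

Shift to the Maidenhead origin (180°W, 90°S): lon 245.4297, lat 34.9453.
Field: 245.4297/20 → 12 → M, 34.9453/10 → 3 → D; chars MD.
Square: 5.4297/2 → 2, 4.9453/1 → 4; chars 24.
Subsquare: 1.4297/0.0833333 → 17 → r, 0.9453/0.0416667 → 22 → w; chars rw.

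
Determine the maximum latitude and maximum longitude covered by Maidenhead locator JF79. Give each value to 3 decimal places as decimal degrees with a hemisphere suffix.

30.000° S, 16.000° E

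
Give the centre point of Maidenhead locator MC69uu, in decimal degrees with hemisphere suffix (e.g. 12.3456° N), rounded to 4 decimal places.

Field M=12, C=2: +12·20° lon, +2·10° lat → SW at lon 60°, lat -70°.
Square 6, 9: +6·2° lon, +9·1° lat → SW at lon 72°, lat -61°.
Subsquare u=20, u=20: +20·0.0833333° lon, +20·0.0416667° lat → SW at lon 73.6667°, lat -60.1667°.
Cell spans 0.0833333° lon × 0.0416667° lat. Centre is SW corner plus half of each.
latitude 60.1458° S, longitude 73.7083° E.

60.1458° S, 73.7083° E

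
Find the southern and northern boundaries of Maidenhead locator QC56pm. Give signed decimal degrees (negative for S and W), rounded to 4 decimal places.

-63.5000, -63.4583

Field Q=16, C=2: +16·20° lon, +2·10° lat → SW at lon 140°, lat -70°.
Square 5, 6: +5·2° lon, +6·1° lat → SW at lon 150°, lat -64°.
Subsquare p=15, m=12: +15·0.0833333° lon, +12·0.0416667° lat → SW at lon 151.25°, lat -63.5°.
Cell spans 0.0833333° lon × 0.0416667° lat.
south -63.5000, north -63.4583.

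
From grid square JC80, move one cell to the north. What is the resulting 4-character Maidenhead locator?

Latitude square 0; +1 → 1.
The longitude characters are unchanged.

JC81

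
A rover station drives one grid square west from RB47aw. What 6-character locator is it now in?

RB37xw

Longitude subsquare a = 0; −1 → -1, wraps to 23 = x, carry into square.
Longitude square 4; −1 → 3.
The latitude characters are unchanged.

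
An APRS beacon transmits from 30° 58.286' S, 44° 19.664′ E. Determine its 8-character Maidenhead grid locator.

LF29da96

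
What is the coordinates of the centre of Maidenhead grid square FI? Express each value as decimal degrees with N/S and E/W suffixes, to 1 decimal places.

5.0° S, 70.0° W

Field F=5, I=8: +5·20° lon, +8·10° lat → SW at lon -80°, lat -10°.
Cell spans 20° lon × 10° lat. Centre is SW corner plus half of each.
latitude 5.0° S, longitude 70.0° W.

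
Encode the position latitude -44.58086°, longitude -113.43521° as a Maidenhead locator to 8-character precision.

DE35gk70

Add 180° to longitude and 90° to latitude: 66.56479, 45.41914.
Field: lon ⌊66.56479/20⌋ = 3 → D; lat ⌊45.41914/10⌋ = 4 → E.
Square: lon ⌊6.56479/2⌋ = 3; lat ⌊5.41914/1⌋ = 5.
Subsquare: lon ⌊0.56479/0.0833333⌋ = 6 → g; lat ⌊0.41914/0.0416667⌋ = 10 → k.
Extended square: lon ⌊0.06479/0.00833333⌋ = 7; lat ⌊0.00247/0.00416667⌋ = 0.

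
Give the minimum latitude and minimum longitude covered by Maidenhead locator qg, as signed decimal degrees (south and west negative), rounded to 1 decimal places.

Field Q=16, G=6: +16·20° lon, +6·10° lat → SW at lon 140°, lat -30°.
latitude -30.0, longitude 140.0.

-30.0, 140.0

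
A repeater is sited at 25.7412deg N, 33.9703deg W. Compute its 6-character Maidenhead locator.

HL35ar

Offset from 180°W / 90°S: lon 146.0297°, lat 115.7412°.
Field: 146.0297/20 → 7 → H, 115.7412/10 → 11 → L; chars HL.
Square: 6.0297/2 → 3, 5.7412/1 → 5; chars 35.
Subsquare: 0.0297/0.0833333 → 0 → a, 0.7412/0.0416667 → 17 → r; chars ar.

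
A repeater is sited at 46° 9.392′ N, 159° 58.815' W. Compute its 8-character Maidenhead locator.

BN06ad27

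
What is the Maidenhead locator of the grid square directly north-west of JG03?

IG94

Longitude square 0; −1 → -1, wraps to 9, carry into field.
Longitude field J = 9; −1 → 8 = I.
Latitude square 3; +1 → 4.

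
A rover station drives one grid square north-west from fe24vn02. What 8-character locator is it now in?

Longitude extended square 0; −1 → -1, wraps to 9, carry into subsquare.
Longitude subsquare v = 21; −1 → 20 = u.
Latitude extended square 2; +1 → 3.

FE24un93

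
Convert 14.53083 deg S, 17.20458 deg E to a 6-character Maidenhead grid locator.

JH85ol

Add 180° to longitude and 90° to latitude: 197.2046, 75.4692.
Field: lon ⌊197.2046/20⌋ = 9 → J; lat ⌊75.4692/10⌋ = 7 → H.
Square: lon ⌊17.2046/2⌋ = 8; lat ⌊5.4692/1⌋ = 5.
Subsquare: lon ⌊1.2046/0.0833333⌋ = 14 → o; lat ⌊0.4692/0.0416667⌋ = 11 → l.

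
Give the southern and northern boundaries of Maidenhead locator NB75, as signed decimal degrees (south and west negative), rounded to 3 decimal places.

-75.000, -74.000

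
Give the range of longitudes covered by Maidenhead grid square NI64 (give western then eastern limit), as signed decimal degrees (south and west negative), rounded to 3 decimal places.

92.000, 94.000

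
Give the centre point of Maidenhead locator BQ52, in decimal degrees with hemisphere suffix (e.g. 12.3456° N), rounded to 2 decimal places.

Field B=1, Q=16: +1·20° lon, +16·10° lat → SW at lon -160°, lat 70°.
Square 5, 2: +5·2° lon, +2·1° lat → SW at lon -150°, lat 72°.
Cell spans 2° lon × 1° lat. Centre is SW corner plus half of each.
latitude 72.50° N, longitude 149.00° W.

72.50° N, 149.00° W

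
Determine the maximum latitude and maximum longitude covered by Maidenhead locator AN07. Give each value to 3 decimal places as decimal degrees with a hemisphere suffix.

48.000° N, 178.000° W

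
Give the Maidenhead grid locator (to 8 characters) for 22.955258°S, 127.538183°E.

Add 180° to longitude and 90° to latitude: 307.53818, 67.04474.
Field: 307.53818/20 → 15 → P, 67.04474/10 → 6 → G; chars PG.
Square: 7.53818/2 → 3, 7.04474/1 → 7; chars 37.
Subsquare: 1.53818/0.0833333 → 18 → s, 0.04474/0.0416667 → 1 → b; chars sb.
Extended square: 0.03818/0.00833333 → 4, 0.00308/0.00416667 → 0; chars 40.

PG37sb40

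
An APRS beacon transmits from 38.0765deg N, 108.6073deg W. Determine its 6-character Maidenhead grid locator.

DM58qb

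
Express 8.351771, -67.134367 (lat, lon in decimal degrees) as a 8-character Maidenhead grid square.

FJ68ki34

Offset from 180°W / 90°S: lon 112.86563°, lat 98.35177°.
Field: lon ⌊112.86563/20⌋ = 5 → F; lat ⌊98.35177/10⌋ = 9 → J.
Square: lon ⌊12.86563/2⌋ = 6; lat ⌊8.35177/1⌋ = 8.
Subsquare: lon ⌊0.86563/0.0833333⌋ = 10 → k; lat ⌊0.35177/0.0416667⌋ = 8 → i.
Extended square: lon ⌊0.03230/0.00833333⌋ = 3; lat ⌊0.01844/0.00416667⌋ = 4.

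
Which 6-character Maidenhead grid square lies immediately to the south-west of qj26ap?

QJ16xo

Longitude subsquare a = 0; −1 → -1, wraps to 23 = x, carry into square.
Longitude square 2; −1 → 1.
Latitude subsquare p = 15; −1 → 14 = o.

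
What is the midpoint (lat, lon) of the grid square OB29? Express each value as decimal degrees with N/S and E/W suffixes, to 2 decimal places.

70.50° S, 105.00° E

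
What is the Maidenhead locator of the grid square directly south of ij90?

II99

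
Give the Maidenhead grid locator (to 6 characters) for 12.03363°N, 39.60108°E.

KK92ta

Offset from 180°W / 90°S: lon 219.6011°, lat 102.0336°.
Field: lon ⌊219.6011/20⌋ = 10 → K; lat ⌊102.0336/10⌋ = 10 → K.
Square: lon ⌊19.6011/2⌋ = 9; lat ⌊2.0336/1⌋ = 2.
Subsquare: lon ⌊1.6011/0.0833333⌋ = 19 → t; lat ⌊0.0336/0.0416667⌋ = 0 → a.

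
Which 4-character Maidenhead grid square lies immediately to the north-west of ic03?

HC94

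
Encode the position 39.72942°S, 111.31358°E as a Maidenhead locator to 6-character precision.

OF50pg

Offset from 180°W / 90°S: lon 291.3136°, lat 50.2706°.
Field: lon ⌊291.3136/20⌋ = 14 → O; lat ⌊50.2706/10⌋ = 5 → F.
Square: lon ⌊11.3136/2⌋ = 5; lat ⌊0.2706/1⌋ = 0.
Subsquare: lon ⌊1.3136/0.0833333⌋ = 15 → p; lat ⌊0.2706/0.0416667⌋ = 6 → g.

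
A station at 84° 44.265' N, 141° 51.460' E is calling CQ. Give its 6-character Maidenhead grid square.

QR04wr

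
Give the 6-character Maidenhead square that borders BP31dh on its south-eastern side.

Longitude subsquare d = 3; +1 → 4 = e.
Latitude subsquare h = 7; −1 → 6 = g.

BP31eg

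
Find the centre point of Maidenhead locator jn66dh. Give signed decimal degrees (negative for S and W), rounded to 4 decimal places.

46.3125, 12.2917

Field J=9, N=13: +9·20° lon, +13·10° lat → SW at lon 0°, lat 40°.
Square 6, 6: +6·2° lon, +6·1° lat → SW at lon 12°, lat 46°.
Subsquare d=3, h=7: +3·0.0833333° lon, +7·0.0416667° lat → SW at lon 12.25°, lat 46.2917°.
Cell spans 0.0833333° lon × 0.0416667° lat. Centre is SW corner plus half of each.
latitude 46.3125, longitude 12.2917.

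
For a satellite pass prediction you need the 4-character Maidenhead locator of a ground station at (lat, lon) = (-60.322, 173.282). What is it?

RC69

Offset from 180°W / 90°S: lon 353.28°, lat 29.68°.
Field (20°×10°, letters A–R): 353.28/20 → 17 → R, 29.68/10 → 2 → C; chars RC.
Square (2°×1°, digits 0–9): 13.28/2 → 6, 9.68/1 → 9; chars 69.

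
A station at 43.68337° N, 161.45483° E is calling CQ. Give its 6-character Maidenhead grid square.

Offset from 180°W / 90°S: lon 341.4548°, lat 133.6834°.
Field: 341.4548/20 → 17 → R, 133.6834/10 → 13 → N; chars RN.
Square: 1.4548/2 → 0, 3.6834/1 → 3; chars 03.
Subsquare: 1.4548/0.0833333 → 17 → r, 0.6834/0.0416667 → 16 → q; chars rq.

RN03rq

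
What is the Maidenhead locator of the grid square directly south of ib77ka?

Latitude subsquare a = 0; −1 → -1, wraps to 23 = x, carry into square.
Latitude square 7; −1 → 6.
The longitude characters are unchanged.

IB76kx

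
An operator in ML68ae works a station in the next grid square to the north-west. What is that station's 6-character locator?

Longitude subsquare a = 0; −1 → -1, wraps to 23 = x, carry into square.
Longitude square 6; −1 → 5.
Latitude subsquare e = 4; +1 → 5 = f.

ML58xf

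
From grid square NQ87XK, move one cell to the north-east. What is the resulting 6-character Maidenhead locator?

Longitude subsquare x = 23; +1 → 24, wraps to 0 = a, carry into square.
Longitude square 8; +1 → 9.
Latitude subsquare k = 10; +1 → 11 = l.

NQ97al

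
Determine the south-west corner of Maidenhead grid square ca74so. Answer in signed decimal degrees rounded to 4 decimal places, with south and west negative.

Field C=2, A=0: +2·20° lon, +0·10° lat → SW at lon -140°, lat -90°.
Square 7, 4: +7·2° lon, +4·1° lat → SW at lon -126°, lat -86°.
Subsquare s=18, o=14: +18·0.0833333° lon, +14·0.0416667° lat → SW at lon -124.5°, lat -85.4167°.
latitude -85.4167, longitude -124.5000.

-85.4167, -124.5000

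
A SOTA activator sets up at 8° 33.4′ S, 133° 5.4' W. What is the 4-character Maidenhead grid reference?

CI31

Offset from 180°W / 90°S: lon 46.91°, lat 81.44°.
Field: 46.91/20 → 2 → C, 81.44/10 → 8 → I; chars CI.
Square: 6.91/2 → 3, 1.44/1 → 1; chars 31.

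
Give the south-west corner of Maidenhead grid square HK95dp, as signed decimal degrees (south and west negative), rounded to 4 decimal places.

15.6250, -21.7500

Field H=7, K=10: +7·20° lon, +10·10° lat → SW at lon -40°, lat 10°.
Square 9, 5: +9·2° lon, +5·1° lat → SW at lon -22°, lat 15°.
Subsquare d=3, p=15: +3·0.0833333° lon, +15·0.0416667° lat → SW at lon -21.75°, lat 15.625°.
latitude 15.6250, longitude -21.7500.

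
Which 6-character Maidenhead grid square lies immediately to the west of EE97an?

Longitude subsquare a = 0; −1 → -1, wraps to 23 = x, carry into square.
Longitude square 9; −1 → 8.
The latitude characters are unchanged.

EE87xn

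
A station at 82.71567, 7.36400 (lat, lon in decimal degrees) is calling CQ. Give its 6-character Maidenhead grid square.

JR32qr

Add 180° to longitude and 90° to latitude: 187.3640, 172.7157.
Field: lon ⌊187.3640/20⌋ = 9 → J; lat ⌊172.7157/10⌋ = 17 → R.
Square: lon ⌊7.3640/2⌋ = 3; lat ⌊2.7157/1⌋ = 2.
Subsquare: lon ⌊1.3640/0.0833333⌋ = 16 → q; lat ⌊0.7157/0.0416667⌋ = 17 → r.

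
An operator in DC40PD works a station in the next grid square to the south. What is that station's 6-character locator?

DC40pc

Latitude subsquare d = 3; −1 → 2 = c.
The longitude characters are unchanged.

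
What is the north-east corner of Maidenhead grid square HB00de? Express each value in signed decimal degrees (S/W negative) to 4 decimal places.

-79.7917, -39.6667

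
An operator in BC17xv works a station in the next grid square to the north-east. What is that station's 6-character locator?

Longitude subsquare x = 23; +1 → 24, wraps to 0 = a, carry into square.
Longitude square 1; +1 → 2.
Latitude subsquare v = 21; +1 → 22 = w.

BC27aw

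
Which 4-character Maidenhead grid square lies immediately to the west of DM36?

Longitude square 3; −1 → 2.
The latitude characters are unchanged.

DM26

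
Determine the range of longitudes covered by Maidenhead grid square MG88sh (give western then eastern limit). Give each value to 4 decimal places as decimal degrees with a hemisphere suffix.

77.5000° E, 77.5833° E

Field M=12, G=6: +12·20° lon, +6·10° lat → SW at lon 60°, lat -30°.
Square 8, 8: +8·2° lon, +8·1° lat → SW at lon 76°, lat -22°.
Subsquare s=18, h=7: +18·0.0833333° lon, +7·0.0416667° lat → SW at lon 77.5°, lat -21.7083°.
Cell spans 0.0833333° lon × 0.0416667° lat.
west 77.5000° E, east 77.5833° E.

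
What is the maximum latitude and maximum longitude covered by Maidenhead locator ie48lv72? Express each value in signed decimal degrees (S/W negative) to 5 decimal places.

-41.11250, -11.01667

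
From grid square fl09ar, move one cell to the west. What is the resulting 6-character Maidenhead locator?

EL99xr

Longitude subsquare a = 0; −1 → -1, wraps to 23 = x, carry into square.
Longitude square 0; −1 → -1, wraps to 9, carry into field.
Longitude field F = 5; −1 → 4 = E.
The latitude characters are unchanged.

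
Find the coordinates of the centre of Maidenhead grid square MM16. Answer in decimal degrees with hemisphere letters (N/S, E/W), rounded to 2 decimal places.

Field M=12, M=12: +12·20° lon, +12·10° lat → SW at lon 60°, lat 30°.
Square 1, 6: +1·2° lon, +6·1° lat → SW at lon 62°, lat 36°.
Cell spans 2° lon × 1° lat. Centre is SW corner plus half of each.
latitude 36.50° N, longitude 63.00° E.

36.50° N, 63.00° E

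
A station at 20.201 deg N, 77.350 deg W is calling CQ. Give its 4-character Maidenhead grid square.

FL10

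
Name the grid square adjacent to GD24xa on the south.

GD23xx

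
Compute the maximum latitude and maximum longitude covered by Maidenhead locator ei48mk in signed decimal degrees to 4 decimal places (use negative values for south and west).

-1.5417, -90.9167

Field E=4, I=8: +4·20° lon, +8·10° lat → SW at lon -100°, lat -10°.
Square 4, 8: +4·2° lon, +8·1° lat → SW at lon -92°, lat -2°.
Subsquare m=12, k=10: +12·0.0833333° lon, +10·0.0416667° lat → SW at lon -91°, lat -1.58333°.
Cell spans 0.0833333° lon × 0.0416667° lat. NE corner is SW corner plus one full cell.
latitude -1.5417, longitude -90.9167.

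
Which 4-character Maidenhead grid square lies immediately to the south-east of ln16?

LN25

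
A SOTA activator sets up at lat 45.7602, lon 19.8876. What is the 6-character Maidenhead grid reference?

JN95ws

Offset from 180°W / 90°S: lon 199.8876°, lat 135.7602°.
Field (20°×10°, letters A–R): lon ⌊199.8876/20⌋ = 9 → J; lat ⌊135.7602/10⌋ = 13 → N.
Square (2°×1°, digits 0–9): lon ⌊19.8876/2⌋ = 9; lat ⌊5.7602/1⌋ = 5.
Subsquare (5′×2.5′, letters a–x): lon ⌊1.8876/0.0833333⌋ = 22 → w; lat ⌊0.7602/0.0416667⌋ = 18 → s.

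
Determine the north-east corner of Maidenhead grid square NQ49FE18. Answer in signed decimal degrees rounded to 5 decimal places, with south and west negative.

Field N=13, Q=16: +13·20° lon, +16·10° lat → SW at lon 80°, lat 70°.
Square 4, 9: +4·2° lon, +9·1° lat → SW at lon 88°, lat 79°.
Subsquare f=5, e=4: +5·0.0833333° lon, +4·0.0416667° lat → SW at lon 88.4167°, lat 79.1667°.
Extended square 1, 8: +1·0.00833333° lon, +8·0.00416667° lat → SW at lon 88.425°, lat 79.2°.
Cell spans 0.00833333° lon × 0.00416667° lat. NE corner is SW corner plus one full cell.
latitude 79.20417, longitude 88.43333.

79.20417, 88.43333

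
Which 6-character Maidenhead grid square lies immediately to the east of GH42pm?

GH42qm

Longitude subsquare p = 15; +1 → 16 = q.
The latitude characters are unchanged.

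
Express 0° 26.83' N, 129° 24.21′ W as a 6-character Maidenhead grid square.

Add 180° to longitude and 90° to latitude: 50.5965, 90.4472.
Field: 50.5965/20 → 2 → C, 90.4472/10 → 9 → J; chars CJ.
Square: 10.5965/2 → 5, 0.4472/1 → 0; chars 50.
Subsquare: 0.5965/0.0833333 → 7 → h, 0.4472/0.0416667 → 10 → k; chars hk.

CJ50hk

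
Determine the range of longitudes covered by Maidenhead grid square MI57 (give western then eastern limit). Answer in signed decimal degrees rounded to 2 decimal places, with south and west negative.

Field M=12, I=8: +12·20° lon, +8·10° lat → SW at lon 60°, lat -10°.
Square 5, 7: +5·2° lon, +7·1° lat → SW at lon 70°, lat -3°.
Cell spans 2° lon × 1° lat.
west 70.00, east 72.00.

70.00, 72.00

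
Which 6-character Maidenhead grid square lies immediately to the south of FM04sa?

FM03sx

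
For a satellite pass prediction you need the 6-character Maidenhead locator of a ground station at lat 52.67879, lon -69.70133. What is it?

FO52dq

Add 180° to longitude and 90° to latitude: 110.2987, 142.6788.
Field (20°×10°, letters A–R): 110.2987/20 → 5 → F, 142.6788/10 → 14 → O; chars FO.
Square (2°×1°, digits 0–9): 10.2987/2 → 5, 2.6788/1 → 2; chars 52.
Subsquare (5′×2.5′, letters a–x): 0.2987/0.0833333 → 3 → d, 0.6788/0.0416667 → 16 → q; chars dq.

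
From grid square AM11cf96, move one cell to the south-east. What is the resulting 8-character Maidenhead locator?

AM11df05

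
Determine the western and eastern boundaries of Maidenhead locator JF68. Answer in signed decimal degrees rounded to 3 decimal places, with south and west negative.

12.000, 14.000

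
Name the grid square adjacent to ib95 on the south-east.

JB04

Longitude square 9; +1 → 10, wraps to 0, carry into field.
Longitude field I = 8; +1 → 9 = J.
Latitude square 5; −1 → 4.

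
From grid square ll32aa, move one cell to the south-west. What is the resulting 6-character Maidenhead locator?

Longitude subsquare a = 0; −1 → -1, wraps to 23 = x, carry into square.
Longitude square 3; −1 → 2.
Latitude subsquare a = 0; −1 → -1, wraps to 23 = x, carry into square.
Latitude square 2; −1 → 1.

LL21xx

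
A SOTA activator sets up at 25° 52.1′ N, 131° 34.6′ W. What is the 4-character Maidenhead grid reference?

Offset from 180°W / 90°S: lon 48.42°, lat 115.87°.
Field (20°×10°, letters A–R): 48.42/20 → 2 → C, 115.87/10 → 11 → L; chars CL.
Square (2°×1°, digits 0–9): 8.42/2 → 4, 5.87/1 → 5; chars 45.

CL45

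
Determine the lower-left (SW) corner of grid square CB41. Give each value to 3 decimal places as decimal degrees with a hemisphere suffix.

79.000° S, 132.000° W

Field C=2, B=1: +2·20° lon, +1·10° lat → SW at lon -140°, lat -80°.
Square 4, 1: +4·2° lon, +1·1° lat → SW at lon -132°, lat -79°.
latitude 79.000° S, longitude 132.000° W.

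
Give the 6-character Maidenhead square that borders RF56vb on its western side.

RF56ub

Longitude subsquare v = 21; −1 → 20 = u.
The latitude characters are unchanged.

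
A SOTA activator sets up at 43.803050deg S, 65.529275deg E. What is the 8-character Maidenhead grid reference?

ME26se37

Add 180° to longitude and 90° to latitude: 245.52927, 46.19695.
Field (20°×10°, letters A–R): lon ⌊245.52927/20⌋ = 12 → M; lat ⌊46.19695/10⌋ = 4 → E.
Square (2°×1°, digits 0–9): lon ⌊5.52927/2⌋ = 2; lat ⌊6.19695/1⌋ = 6.
Subsquare (5′×2.5′, letters a–x): lon ⌊1.52927/0.0833333⌋ = 18 → s; lat ⌊0.19695/0.0416667⌋ = 4 → e.
Extended square (30″×15″, digits 0–9): lon ⌊0.02927/0.00833333⌋ = 3; lat ⌊0.03028/0.00416667⌋ = 7.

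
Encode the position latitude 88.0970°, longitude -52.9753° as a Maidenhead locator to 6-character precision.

Shift to the Maidenhead origin (180°W, 90°S): lon 127.0247, lat 178.0970.
Field: 127.0247/20 → 6 → G, 178.0970/10 → 17 → R; chars GR.
Square: 7.0247/2 → 3, 8.0970/1 → 8; chars 38.
Subsquare: 1.0247/0.0833333 → 12 → m, 0.0970/0.0416667 → 2 → c; chars mc.

GR38mc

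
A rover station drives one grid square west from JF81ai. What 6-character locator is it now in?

Longitude subsquare a = 0; −1 → -1, wraps to 23 = x, carry into square.
Longitude square 8; −1 → 7.
The latitude characters are unchanged.

JF71xi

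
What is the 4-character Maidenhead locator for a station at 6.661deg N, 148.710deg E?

Offset from 180°W / 90°S: lon 328.71°, lat 96.66°.
Field: 328.71/20 → 16 → Q, 96.66/10 → 9 → J; chars QJ.
Square: 8.71/2 → 4, 6.66/1 → 6; chars 46.

QJ46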